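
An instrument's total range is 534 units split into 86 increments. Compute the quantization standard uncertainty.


resolution = range / divisions
resolution = 534 / 86 = 6.2093023
u_res = resolution / (2*sqrt(3))
u_res = 6.2093023 / 3.4641016
u_res = 1.7925

1.7925


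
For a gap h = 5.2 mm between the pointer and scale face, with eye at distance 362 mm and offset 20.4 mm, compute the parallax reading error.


error = h * offset / d
= 5.2 * 20.4 / 362
= 0.2930

0.2930


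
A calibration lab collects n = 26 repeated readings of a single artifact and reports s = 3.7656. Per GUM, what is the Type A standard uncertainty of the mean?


u_A = s / sqrt(n)
u_A = 3.7656 / sqrt(26)
u_A = 3.7656 / 5.0990195
u_A = 0.7385

0.7385


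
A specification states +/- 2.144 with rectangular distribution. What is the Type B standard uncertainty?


u_B = half_width / sqrt(3)
u_B = 2.144 / 1.7320508
u_B = 1.2378

1.2378


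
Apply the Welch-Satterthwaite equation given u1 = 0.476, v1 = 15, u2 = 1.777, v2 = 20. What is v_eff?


uc = sqrt(u1^2 + u2^2) = sqrt(0.476^2 + 1.777^2) = 1.8396481
v_eff = uc^4 / (u1^4/v1 + u2^4/v2)
= 1.8396481^4 / (0.476^4/15 + 1.777^4/20)
= 11.453521 / 0.50198507
v_eff = 22.8165

22.8165


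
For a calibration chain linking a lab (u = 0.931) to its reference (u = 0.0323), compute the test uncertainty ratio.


TUR = u_lab / u_ref
= 0.931 / 0.0323
= 28.8235

28.8235


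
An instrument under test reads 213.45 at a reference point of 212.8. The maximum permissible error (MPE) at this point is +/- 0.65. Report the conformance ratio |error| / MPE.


e = indication - reference = 213.45 - 212.8 = 0.6500
|e| = 0.6500
ratio = |e| / MPE = 0.6500 / 0.65
ratio = 1.0000

1.0000


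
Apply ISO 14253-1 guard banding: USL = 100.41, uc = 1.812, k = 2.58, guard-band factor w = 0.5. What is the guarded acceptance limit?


U = k * uc = 2.58 * 1.812 = 4.67496
guard band g = w * U = 0.5 * 4.67496 = 2.33748
AL = USL - g = 100.41 - 2.33748
AL = 98.0725

98.0725


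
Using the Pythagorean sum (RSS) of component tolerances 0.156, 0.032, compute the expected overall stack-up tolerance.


RSS = sqrt(0.156^2 + 0.032^2)
= sqrt(0.02536)
= 0.1592

0.1592


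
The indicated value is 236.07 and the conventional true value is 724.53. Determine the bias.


Systematic error = measured - true
= 236.07 - 724.53
= -488.4600

-488.4600


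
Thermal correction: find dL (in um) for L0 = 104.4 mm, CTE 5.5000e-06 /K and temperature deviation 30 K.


dL = L * alpha * dT
= 104.4 * 5.5000e-06 * 30
= 0.0172260 mm
dL_um = 0.0172260 * 1000 = 17.2260 um

17.2260


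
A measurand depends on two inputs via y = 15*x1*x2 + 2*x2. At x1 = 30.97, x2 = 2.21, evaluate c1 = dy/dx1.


y = 15*x1*x2 + 2*x2
dy/dx1 = 15*x2
Evaluate at x2 = 2.21: c1 = 15 * 2.21
c1 = 33.1500

33.1500


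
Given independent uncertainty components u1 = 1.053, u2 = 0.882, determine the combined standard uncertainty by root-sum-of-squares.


uc = sqrt(1.053^2 + 0.882^2)
uc = sqrt(1.886733)
uc = 1.3736

1.3736


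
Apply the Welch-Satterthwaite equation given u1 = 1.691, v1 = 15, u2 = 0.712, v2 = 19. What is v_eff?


uc = sqrt(u1^2 + u2^2) = sqrt(1.691^2 + 0.712^2) = 1.834782
v_eff = uc^4 / (u1^4/v1 + u2^4/v2)
= 1.834782^4 / (1.691^4/15 + 0.712^4/19)
= 11.332817 / 0.55863468
v_eff = 20.2866

20.2866


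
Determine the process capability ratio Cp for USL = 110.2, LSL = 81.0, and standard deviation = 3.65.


Cp = (USL - LSL) / (6 * sigma)
= (110.2 - 81.0) / (6 * 3.65)
= 29.2000 / 21.9000
= 1.3333

1.3333


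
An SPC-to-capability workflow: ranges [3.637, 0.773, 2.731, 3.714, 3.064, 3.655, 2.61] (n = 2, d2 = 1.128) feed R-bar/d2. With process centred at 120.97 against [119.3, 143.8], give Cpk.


R_bar = (3.637 + 0.773 + 2.731 + 3.714 + 3.064 + 3.655 + 2.61) / 7 = 2.8834286
sigma = R_bar / d2 = 2.8834286 / 1.128 = 2.556231
Cp = (USL - LSL)/(6*sigma) = (143.8 - 119.3)/(6*2.556231) = 1.5974
Cpu = (143.8 - 120.97)/(3*2.556231) = 2.9770
Cpl = (120.97 - 119.3)/(3*2.556231) = 0.2178
Cpk = min(Cpu, Cpl) = 0.2178

0.2178


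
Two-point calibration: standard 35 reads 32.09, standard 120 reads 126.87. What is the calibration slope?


slope = (y2 - y1) / (x2 - x1)
= (126.87 - 32.09) / (120 - 35)
= 94.7800 / 85
= 1.1151

1.1151


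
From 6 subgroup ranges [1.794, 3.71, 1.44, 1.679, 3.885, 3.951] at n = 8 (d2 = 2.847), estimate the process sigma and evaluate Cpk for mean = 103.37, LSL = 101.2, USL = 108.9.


R_bar = (1.794 + 3.71 + 1.44 + 1.679 + 3.885 + 3.951) / 6 = 2.7431667
sigma = R_bar / d2 = 2.7431667 / 2.847 = 0.96352887
Cp = (USL - LSL)/(6*sigma) = (108.9 - 101.2)/(6*0.96352887) = 1.3319
Cpu = (108.9 - 103.37)/(3*0.96352887) = 1.9131
Cpl = (103.37 - 101.2)/(3*0.96352887) = 0.7507
Cpk = min(Cpu, Cpl) = 0.7507

0.7507


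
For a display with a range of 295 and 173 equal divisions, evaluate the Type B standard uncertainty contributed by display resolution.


resolution = range / divisions
resolution = 295 / 173 = 1.7052023
u_res = resolution / (2*sqrt(3))
u_res = 1.7052023 / 3.4641016
u_res = 0.4922

0.4922


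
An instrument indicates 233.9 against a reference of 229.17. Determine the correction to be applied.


Correction = standard - reading
= 229.17 - 233.9
= -4.7300

-4.7300


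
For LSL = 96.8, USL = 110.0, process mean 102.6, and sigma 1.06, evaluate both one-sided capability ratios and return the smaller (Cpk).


Cpu = (USL - mean) / (3*sigma) = (110.0 - 102.6) / (3*1.06) = 2.3270
Cpl = (mean - LSL) / (3*sigma) = (102.6 - 96.8) / (3*1.06) = 1.8239
Cpk = min(Cpu, Cpl) = 1.8239

1.8239


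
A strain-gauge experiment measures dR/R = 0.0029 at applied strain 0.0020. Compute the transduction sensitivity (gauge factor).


GF = (dR/R) / epsilon
= 0.0029 / 0.0020
= 1.4500

1.4500


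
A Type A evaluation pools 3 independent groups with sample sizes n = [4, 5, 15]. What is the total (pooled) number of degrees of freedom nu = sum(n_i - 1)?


nu = sum_i (n_i - 1)
nu = ((4 - 1) + (5 - 1) + (15 - 1))
nu = 3 + 4 + 14
nu = 21

21


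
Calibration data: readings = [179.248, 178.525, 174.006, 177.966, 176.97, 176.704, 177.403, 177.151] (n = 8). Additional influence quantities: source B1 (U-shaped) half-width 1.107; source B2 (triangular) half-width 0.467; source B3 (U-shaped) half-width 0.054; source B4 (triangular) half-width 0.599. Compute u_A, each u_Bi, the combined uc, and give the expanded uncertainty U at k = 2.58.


mean = (179.248 + 178.525 + 174.006 + 177.966 + 176.97 + 176.704 + 177.403 + 177.151) / 8 = 177.246625
s = sqrt(sum((x - mean)^2)/(n-1)) = 1.5612932
u_A = s / sqrt(n) = 1.5612932 / sqrt(8) = 0.5520005
u_B1 = 1.107 / sqrt(2) = 0.78276721
u_B2 = 0.467 / sqrt(6) = 0.19065195
u_B3 = 0.054 / sqrt(2) = 0.038183766
u_B4 = 0.599 / sqrt(6) = 0.24454073
uc = sqrt(0.5520005^2 + 0.78276721^2 + 0.19065195^2 + 0.038183766^2 + 0.24454073^2) = 1.0074896
U = k * uc = 2.58 * 1.0074896
U = 2.5993

2.5993


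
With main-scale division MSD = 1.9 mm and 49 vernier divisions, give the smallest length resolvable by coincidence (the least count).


LC = MSD / n_div
= 1.9 / 49
= 0.0388

0.0388


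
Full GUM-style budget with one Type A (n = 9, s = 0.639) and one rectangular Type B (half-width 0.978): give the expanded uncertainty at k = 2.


u_A = s / sqrt(n) = 0.639 / sqrt(9) = 0.213
u_B = half_width / sqrt(3) = 0.978 / sqrt(3) = 0.56464856
uc = sqrt(u_A^2 + u_B^2) = sqrt(0.213^2 + 0.56464856^2) = 0.60348736
U = k * uc = 2 * 0.60348736
U = 1.2070

1.2070


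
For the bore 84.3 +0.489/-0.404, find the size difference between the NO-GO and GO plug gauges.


GO = nominal - lower_tol (smallest hole = maximum material condition)
GO = 84.3 - 0.404 = 83.896
NO-GO = nominal + upper_tol (largest hole = least material condition)
NO-GO = 84.3 + 0.489 = 84.789
spread = NO-GO - GO = 84.789 - 83.896 = 0.8930

0.8930


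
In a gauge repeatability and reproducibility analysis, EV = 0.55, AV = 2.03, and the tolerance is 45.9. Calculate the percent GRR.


GRR = sqrt(EV^2 + AV^2) = sqrt(0.55^2 + 2.03^2) = 2.1031881
%GRR = GRR / tol * 100 = 2.1031881 / 45.9 * 100
%GRR = 4.5821

4.5821


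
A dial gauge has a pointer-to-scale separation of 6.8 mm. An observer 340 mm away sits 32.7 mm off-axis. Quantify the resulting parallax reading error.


error = h * offset / d
= 6.8 * 32.7 / 340
= 0.6540

0.6540


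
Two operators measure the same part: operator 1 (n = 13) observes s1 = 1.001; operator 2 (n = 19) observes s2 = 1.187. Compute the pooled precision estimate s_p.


s_p = sqrt(((n1-1)*s1^2 + (n2-1)*s2^2) / (n1+n2-2))
numerator = (13-1)*1.001^2 + (19-1)*1.187^2 = 12.024012 + 25.361442 = 37.385454
denominator = 13 + 19 - 2 = 30
s_p^2 = 37.385454 / 30 = 1.2461818
s_p = sqrt(1.2461818) = 1.1163

1.1163


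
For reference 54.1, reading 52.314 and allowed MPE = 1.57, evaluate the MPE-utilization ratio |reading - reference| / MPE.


e = indication - reference = 52.314 - 54.1 = -1.7860
|e| = 1.7860
ratio = |e| / MPE = 1.7860 / 1.57
ratio = 1.1376

1.1376


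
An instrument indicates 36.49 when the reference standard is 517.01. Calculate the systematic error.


Systematic error = measured - true
= 36.49 - 517.01
= -480.5200

-480.5200


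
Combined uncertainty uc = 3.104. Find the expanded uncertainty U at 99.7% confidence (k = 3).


U = k * uc
U = 3 * 3.104
U = 9.3120

9.3120


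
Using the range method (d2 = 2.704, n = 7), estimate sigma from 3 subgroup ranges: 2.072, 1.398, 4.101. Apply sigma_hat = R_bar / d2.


R_bar = (2.072 + 1.398 + 4.101) / 3
R_bar = 7.571 / 3 = 2.5236667
sigma_hat = R_bar / d2 = 2.5236667 / 2.704 = 0.9333

0.9333


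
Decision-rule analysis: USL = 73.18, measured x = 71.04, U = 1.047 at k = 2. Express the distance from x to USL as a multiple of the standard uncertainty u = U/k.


u = U / k = 1.047 / 2 = 0.5235
margin = |USL - x| = |73.18 - 71.04| = 2.14
z = margin / u = 2.14 / 0.5235
z = 4.0879

4.0879


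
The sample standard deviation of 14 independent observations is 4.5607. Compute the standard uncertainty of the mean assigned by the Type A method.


u_A = s / sqrt(n)
u_A = 4.5607 / sqrt(14)
u_A = 4.5607 / 3.7416574
u_A = 1.2189

1.2189


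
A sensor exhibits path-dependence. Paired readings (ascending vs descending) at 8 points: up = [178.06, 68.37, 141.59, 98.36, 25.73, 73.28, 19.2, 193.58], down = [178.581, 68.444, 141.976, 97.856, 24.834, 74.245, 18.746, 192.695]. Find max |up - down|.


|178.06 - 178.581| = 0.5210
|68.37 - 68.444| = 0.0740
|141.59 - 141.976| = 0.3860
|98.36 - 97.856| = 0.5040
|25.73 - 24.834| = 0.8960
|73.28 - 74.245| = 0.9650
|19.2 - 18.746| = 0.4540
|193.58 - 192.695| = 0.8850
hysteresis = max(diffs) = 0.9650

0.9650


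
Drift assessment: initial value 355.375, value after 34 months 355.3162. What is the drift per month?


rate = (v2 - v1) / months
= (355.3162 - 355.375) / 34
= -0.0588 / 34
= -0.0017

-0.0017


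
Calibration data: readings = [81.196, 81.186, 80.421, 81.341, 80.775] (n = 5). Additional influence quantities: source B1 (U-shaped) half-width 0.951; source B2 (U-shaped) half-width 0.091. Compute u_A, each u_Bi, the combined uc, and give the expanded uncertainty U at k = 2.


mean = (81.196 + 81.186 + 80.421 + 81.341 + 80.775) / 5 = 80.9838
s = sqrt(sum((x - mean)^2)/(n-1)) = 0.37876338
u_A = s / sqrt(n) = 0.37876338 / sqrt(5) = 0.16938813
u_B1 = 0.951 / sqrt(2) = 0.67245855
u_B2 = 0.091 / sqrt(2) = 0.064346717
uc = sqrt(0.16938813^2 + 0.67245855^2 + 0.064346717^2) = 0.69644335
U = k * uc = 2 * 0.69644335
U = 1.3929

1.3929


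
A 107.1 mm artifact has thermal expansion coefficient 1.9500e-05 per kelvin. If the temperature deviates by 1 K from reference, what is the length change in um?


dL = L * alpha * dT
= 107.1 * 1.9500e-05 * 1
= 0.0020884 mm
dL_um = 0.0020884 * 1000 = 2.0884 um

2.0884


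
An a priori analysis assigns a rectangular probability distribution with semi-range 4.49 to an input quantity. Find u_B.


u_B = half_width / sqrt(3)
u_B = 4.49 / 1.7320508
u_B = 2.5923

2.5923


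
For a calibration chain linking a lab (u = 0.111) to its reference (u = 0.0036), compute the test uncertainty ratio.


TUR = u_lab / u_ref
= 0.111 / 0.0036
= 30.8333

30.8333


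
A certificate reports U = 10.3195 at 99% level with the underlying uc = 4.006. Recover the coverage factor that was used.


k = U / uc
k = 10.3195 / 4.006
k = 2.576

2.576


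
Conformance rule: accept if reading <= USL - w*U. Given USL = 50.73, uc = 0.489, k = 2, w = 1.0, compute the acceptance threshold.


U = k * uc = 2 * 0.489 = 0.978
guard band g = w * U = 1.0 * 0.978 = 0.978
AL = USL - g = 50.73 - 0.978
AL = 49.7520

49.7520


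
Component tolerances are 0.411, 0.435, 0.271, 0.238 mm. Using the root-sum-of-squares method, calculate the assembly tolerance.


RSS = sqrt(0.411^2 + 0.435^2 + 0.271^2 + 0.238^2)
= sqrt(0.488231)
= 0.6987

0.6987


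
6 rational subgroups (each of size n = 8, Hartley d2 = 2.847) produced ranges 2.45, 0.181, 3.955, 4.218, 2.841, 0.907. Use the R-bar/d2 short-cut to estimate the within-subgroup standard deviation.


R_bar = (2.45 + 0.181 + 3.955 + 4.218 + 2.841 + 0.907) / 6
R_bar = 14.552 / 6 = 2.4253333
sigma_hat = R_bar / d2 = 2.4253333 / 2.847 = 0.8519

0.8519


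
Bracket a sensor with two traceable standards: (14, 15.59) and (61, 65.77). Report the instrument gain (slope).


slope = (y2 - y1) / (x2 - x1)
= (65.77 - 15.59) / (61 - 14)
= 50.1800 / 47
= 1.0677

1.0677


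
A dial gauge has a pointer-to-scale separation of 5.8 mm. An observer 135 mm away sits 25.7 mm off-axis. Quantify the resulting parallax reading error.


error = h * offset / d
= 5.8 * 25.7 / 135
= 1.1041

1.1041


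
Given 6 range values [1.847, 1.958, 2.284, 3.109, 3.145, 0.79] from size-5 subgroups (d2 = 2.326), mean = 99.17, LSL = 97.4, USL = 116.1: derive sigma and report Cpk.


R_bar = (1.847 + 1.958 + 2.284 + 3.109 + 3.145 + 0.79) / 6 = 2.1888333
sigma = R_bar / d2 = 2.1888333 / 2.326 = 0.94102893
Cp = (USL - LSL)/(6*sigma) = (116.1 - 97.4)/(6*0.94102893) = 3.3120
Cpu = (116.1 - 99.17)/(3*0.94102893) = 5.9970
Cpl = (99.17 - 97.4)/(3*0.94102893) = 0.6270
Cpk = min(Cpu, Cpl) = 0.6270

0.6270


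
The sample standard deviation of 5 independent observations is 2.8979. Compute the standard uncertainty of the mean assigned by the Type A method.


u_A = s / sqrt(n)
u_A = 2.8979 / sqrt(5)
u_A = 2.8979 / 2.236068
u_A = 1.2960

1.2960


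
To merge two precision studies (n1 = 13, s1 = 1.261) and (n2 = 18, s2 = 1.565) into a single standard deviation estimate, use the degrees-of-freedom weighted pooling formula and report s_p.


s_p = sqrt(((n1-1)*s1^2 + (n2-1)*s2^2) / (n1+n2-2))
numerator = (13-1)*1.261^2 + (18-1)*1.565^2 = 19.081452 + 41.636825 = 60.718277
denominator = 13 + 18 - 2 = 29
s_p^2 = 60.718277 / 29 = 2.0937337
s_p = sqrt(2.0937337) = 1.4470

1.4470


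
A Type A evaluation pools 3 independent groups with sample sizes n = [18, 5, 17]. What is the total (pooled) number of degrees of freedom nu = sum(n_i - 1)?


nu = sum_i (n_i - 1)
nu = ((18 - 1) + (5 - 1) + (17 - 1))
nu = 17 + 4 + 16
nu = 37

37


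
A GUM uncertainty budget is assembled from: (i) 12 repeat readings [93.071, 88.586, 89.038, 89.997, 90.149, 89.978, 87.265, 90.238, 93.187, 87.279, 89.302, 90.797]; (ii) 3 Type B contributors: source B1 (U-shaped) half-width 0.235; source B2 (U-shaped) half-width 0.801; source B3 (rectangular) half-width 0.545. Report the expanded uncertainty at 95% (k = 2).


mean = (93.071 + 88.586 + 89.038 + 89.997 + 90.149 + 89.978 + 87.265 + 90.238 + 93.187 + 87.279 + 89.302 + 90.797) / 12 = 89.90725
s = sqrt(sum((x - mean)^2)/(n-1)) = 1.8707178
u_A = s / sqrt(n) = 1.8707178 / sqrt(12) = 0.54002971
u_B1 = 0.235 / sqrt(2) = 0.16617009
u_B2 = 0.801 / sqrt(2) = 0.56639253
u_B3 = 0.545 / sqrt(3) = 0.3146559
uc = sqrt(0.54002971^2 + 0.16617009^2 + 0.56639253^2 + 0.3146559^2) = 0.85968216
U = k * uc = 2 * 0.85968216
U = 1.7194

1.7194


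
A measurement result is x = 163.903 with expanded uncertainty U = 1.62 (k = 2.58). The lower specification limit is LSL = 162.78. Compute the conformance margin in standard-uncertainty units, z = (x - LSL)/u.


u = U / k = 1.62 / 2.58 = 0.62790698
margin = |LSL - x| = |162.78 - 163.903| = 1.123
z = margin / u = 1.123 / 0.62790698
z = 1.7885

1.7885


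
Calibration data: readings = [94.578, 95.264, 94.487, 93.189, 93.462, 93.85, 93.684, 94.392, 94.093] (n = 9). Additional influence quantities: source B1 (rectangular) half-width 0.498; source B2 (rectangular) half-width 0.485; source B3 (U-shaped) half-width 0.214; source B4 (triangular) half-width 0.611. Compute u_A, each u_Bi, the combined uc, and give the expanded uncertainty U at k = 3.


mean = (94.578 + 95.264 + 94.487 + 93.189 + 93.462 + 93.85 + 93.684 + 94.392 + 94.093) / 9 = 94.111
s = sqrt(sum((x - mean)^2)/(n-1)) = 0.64127744
u_A = s / sqrt(n) = 0.64127744 / sqrt(9) = 0.21375915
u_B1 = 0.498 / sqrt(3) = 0.28752043
u_B2 = 0.485 / sqrt(3) = 0.28001488
u_B3 = 0.214 / sqrt(2) = 0.15132085
u_B4 = 0.611 / sqrt(6) = 0.24943971
uc = sqrt(0.21375915^2 + 0.28752043^2 + 0.28001488^2 + 0.15132085^2 + 0.24943971^2) = 0.54026611
U = k * uc = 3 * 0.54026611
U = 1.6208

1.6208


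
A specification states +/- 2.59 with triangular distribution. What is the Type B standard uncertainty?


u_B = half_width / sqrt(6)
u_B = 2.59 / 2.4494897
u_B = 1.0574

1.0574


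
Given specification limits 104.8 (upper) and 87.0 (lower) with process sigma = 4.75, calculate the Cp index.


Cp = (USL - LSL) / (6 * sigma)
= (104.8 - 87.0) / (6 * 4.75)
= 17.8000 / 28.5000
= 0.6246

0.6246


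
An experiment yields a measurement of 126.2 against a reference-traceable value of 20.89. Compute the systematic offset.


Systematic error = measured - true
= 126.2 - 20.89
= 105.3100

105.3100


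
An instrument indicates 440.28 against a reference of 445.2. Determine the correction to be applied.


Correction = standard - reading
= 445.2 - 440.28
= 4.9200

4.9200


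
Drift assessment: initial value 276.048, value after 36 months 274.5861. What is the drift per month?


rate = (v2 - v1) / months
= (274.5861 - 276.048) / 36
= -1.4619 / 36
= -0.0406

-0.0406


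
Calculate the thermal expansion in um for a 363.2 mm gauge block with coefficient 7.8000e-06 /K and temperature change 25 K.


dL = L * alpha * dT
= 363.2 * 7.8000e-06 * 25
= 0.0708240 mm
dL_um = 0.0708240 * 1000 = 70.8240 um

70.8240


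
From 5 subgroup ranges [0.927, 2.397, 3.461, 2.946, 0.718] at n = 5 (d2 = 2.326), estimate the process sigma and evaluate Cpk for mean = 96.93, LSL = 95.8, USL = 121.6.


R_bar = (0.927 + 2.397 + 3.461 + 2.946 + 0.718) / 5 = 2.0898
sigma = R_bar / d2 = 2.0898 / 2.326 = 0.89845228
Cp = (USL - LSL)/(6*sigma) = (121.6 - 95.8)/(6*0.89845228) = 4.7860
Cpu = (121.6 - 96.93)/(3*0.89845228) = 9.1528
Cpl = (96.93 - 95.8)/(3*0.89845228) = 0.4192
Cpk = min(Cpu, Cpl) = 0.4192

0.4192


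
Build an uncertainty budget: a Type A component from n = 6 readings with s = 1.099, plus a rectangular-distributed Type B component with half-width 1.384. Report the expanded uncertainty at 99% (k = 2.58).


u_A = s / sqrt(n) = 1.099 / sqrt(6) = 0.44866487
u_B = half_width / sqrt(3) = 1.384 / sqrt(3) = 0.79905277
uc = sqrt(u_A^2 + u_B^2) = sqrt(0.44866487^2 + 0.79905277^2) = 0.91639811
U = k * uc = 2.58 * 0.91639811
U = 2.3643

2.3643


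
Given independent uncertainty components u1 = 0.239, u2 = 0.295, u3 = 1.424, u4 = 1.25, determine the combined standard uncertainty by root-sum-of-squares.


uc = sqrt(0.239^2 + 0.295^2 + 1.424^2 + 1.25^2)
uc = sqrt(3.734422)
uc = 1.9325

1.9325


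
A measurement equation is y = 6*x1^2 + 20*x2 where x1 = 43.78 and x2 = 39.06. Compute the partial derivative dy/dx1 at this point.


y = 6*x1^2 + 20*x2
dy/dx1 = 2*6*x1
Evaluate at x1 = 43.78: c1 = 12 * 43.78
c1 = 525.3600

525.3600


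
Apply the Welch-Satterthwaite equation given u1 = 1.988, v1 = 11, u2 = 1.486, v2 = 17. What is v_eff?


uc = sqrt(u1^2 + u2^2) = sqrt(1.988^2 + 1.486^2) = 2.4820032
v_eff = uc^4 / (u1^4/v1 + u2^4/v2)
= 2.4820032^4 / (1.988^4/11 + 1.486^4/17)
= 37.949787 / 1.7067804
v_eff = 22.2347

22.2347


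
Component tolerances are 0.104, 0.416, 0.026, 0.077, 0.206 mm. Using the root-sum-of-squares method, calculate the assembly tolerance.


RSS = sqrt(0.104^2 + 0.416^2 + 0.026^2 + 0.077^2 + 0.206^2)
= sqrt(0.232913)
= 0.4826

0.4826


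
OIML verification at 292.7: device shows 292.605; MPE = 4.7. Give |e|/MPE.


e = indication - reference = 292.605 - 292.7 = -0.0950
|e| = 0.0950
ratio = |e| / MPE = 0.0950 / 4.7
ratio = 0.0202

0.0202


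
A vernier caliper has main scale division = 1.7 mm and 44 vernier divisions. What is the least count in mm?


LC = MSD / n_div
= 1.7 / 44
= 0.0386

0.0386


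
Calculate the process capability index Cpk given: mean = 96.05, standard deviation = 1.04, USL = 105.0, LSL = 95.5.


Cpu = (USL - mean) / (3*sigma) = (105.0 - 96.05) / (3*1.04) = 2.8686
Cpl = (mean - LSL) / (3*sigma) = (96.05 - 95.5) / (3*1.04) = 0.1763
Cpk = min(Cpu, Cpl) = 0.1763

0.1763


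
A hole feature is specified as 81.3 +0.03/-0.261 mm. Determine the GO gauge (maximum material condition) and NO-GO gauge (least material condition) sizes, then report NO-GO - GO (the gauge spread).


GO = nominal - lower_tol (smallest hole = maximum material condition)
GO = 81.3 - 0.261 = 81.039
NO-GO = nominal + upper_tol (largest hole = least material condition)
NO-GO = 81.3 + 0.03 = 81.33
spread = NO-GO - GO = 81.33 - 81.039 = 0.2910

0.2910


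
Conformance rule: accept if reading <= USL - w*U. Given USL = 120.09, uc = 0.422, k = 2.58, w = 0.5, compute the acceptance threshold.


U = k * uc = 2.58 * 0.422 = 1.08876
guard band g = w * U = 0.5 * 1.08876 = 0.54438
AL = USL - g = 120.09 - 0.54438
AL = 119.5456

119.5456


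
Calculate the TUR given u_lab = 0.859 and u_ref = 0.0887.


TUR = u_lab / u_ref
= 0.859 / 0.0887
= 9.6843

9.6843


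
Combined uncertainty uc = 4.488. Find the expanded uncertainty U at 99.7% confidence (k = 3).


U = k * uc
U = 3 * 4.488
U = 13.4640

13.4640


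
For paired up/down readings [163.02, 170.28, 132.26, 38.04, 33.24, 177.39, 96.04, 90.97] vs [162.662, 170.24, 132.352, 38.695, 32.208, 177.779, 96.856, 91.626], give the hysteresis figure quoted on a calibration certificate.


|163.02 - 162.662| = 0.3580
|170.28 - 170.24| = 0.0400
|132.26 - 132.352| = 0.0920
|38.04 - 38.695| = 0.6550
|33.24 - 32.208| = 1.0320
|177.39 - 177.779| = 0.3890
|96.04 - 96.856| = 0.8160
|90.97 - 91.626| = 0.6560
hysteresis = max(diffs) = 1.0320

1.0320


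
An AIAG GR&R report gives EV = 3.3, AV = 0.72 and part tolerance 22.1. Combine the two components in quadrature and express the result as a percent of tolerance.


GRR = sqrt(EV^2 + AV^2) = sqrt(3.3^2 + 0.72^2) = 3.3776323
%GRR = GRR / tol * 100 = 3.3776323 / 22.1 * 100
%GRR = 15.2834

15.2834


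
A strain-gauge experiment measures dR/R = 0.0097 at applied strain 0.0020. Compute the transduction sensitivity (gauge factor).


GF = (dR/R) / epsilon
= 0.0097 / 0.0020
= 4.8500

4.8500


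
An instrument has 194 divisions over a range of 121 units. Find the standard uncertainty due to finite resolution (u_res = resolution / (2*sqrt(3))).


resolution = range / divisions
resolution = 121 / 194 = 0.62371134
u_res = resolution / (2*sqrt(3))
u_res = 0.62371134 / 3.4641016
u_res = 0.1800

0.1800


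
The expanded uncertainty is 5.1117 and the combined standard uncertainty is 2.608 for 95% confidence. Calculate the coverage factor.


k = U / uc
k = 5.1117 / 2.608
k = 1.96

1.96


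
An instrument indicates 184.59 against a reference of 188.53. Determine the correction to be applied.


Correction = standard - reading
= 188.53 - 184.59
= 3.9400

3.9400


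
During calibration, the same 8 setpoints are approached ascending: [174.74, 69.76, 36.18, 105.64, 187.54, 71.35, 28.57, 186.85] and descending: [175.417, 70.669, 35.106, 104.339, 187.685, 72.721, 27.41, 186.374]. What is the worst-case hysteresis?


|174.74 - 175.417| = 0.6770
|69.76 - 70.669| = 0.9090
|36.18 - 35.106| = 1.0740
|105.64 - 104.339| = 1.3010
|187.54 - 187.685| = 0.1450
|71.35 - 72.721| = 1.3710
|28.57 - 27.41| = 1.1600
|186.85 - 186.374| = 0.4760
hysteresis = max(diffs) = 1.3710

1.3710


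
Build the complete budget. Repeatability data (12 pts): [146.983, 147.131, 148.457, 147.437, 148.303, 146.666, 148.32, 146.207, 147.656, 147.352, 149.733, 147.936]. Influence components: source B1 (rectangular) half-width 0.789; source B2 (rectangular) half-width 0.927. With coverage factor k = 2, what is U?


mean = (146.983 + 147.131 + 148.457 + 147.437 + 148.303 + 146.666 + 148.32 + 146.207 + 147.656 + 147.352 + 149.733 + 147.936) / 12 = 147.68175
s = sqrt(sum((x - mean)^2)/(n-1)) = 0.94552103
u_A = s / sqrt(n) = 0.94552103 / sqrt(12) = 0.27294841
u_B1 = 0.789 / sqrt(3) = 0.45552936
u_B2 = 0.927 / sqrt(3) = 0.5352037
uc = sqrt(0.27294841^2 + 0.45552936^2 + 0.5352037^2) = 0.75395678
U = k * uc = 2 * 0.75395678
U = 1.5079

1.5079


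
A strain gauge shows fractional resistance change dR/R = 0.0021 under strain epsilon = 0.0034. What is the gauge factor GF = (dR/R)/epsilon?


GF = (dR/R) / epsilon
= 0.0021 / 0.0034
= 0.6176

0.6176


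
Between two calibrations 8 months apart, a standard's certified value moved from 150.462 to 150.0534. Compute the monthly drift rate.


rate = (v2 - v1) / months
= (150.0534 - 150.462) / 8
= -0.4086 / 8
= -0.0511

-0.0511


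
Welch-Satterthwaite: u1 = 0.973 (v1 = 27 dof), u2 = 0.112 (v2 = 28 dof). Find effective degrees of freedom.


uc = sqrt(u1^2 + u2^2) = sqrt(0.973^2 + 0.112^2) = 0.97942483
v_eff = uc^4 / (u1^4/v1 + u2^4/v2)
= 0.97942483^4 / (0.973^4/27 + 0.112^4/28)
= 0.92020468 / 0.03320176
v_eff = 27.7155

27.7155


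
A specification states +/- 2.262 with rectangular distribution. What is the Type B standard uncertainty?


u_B = half_width / sqrt(3)
u_B = 2.262 / 1.7320508
u_B = 1.3060

1.3060


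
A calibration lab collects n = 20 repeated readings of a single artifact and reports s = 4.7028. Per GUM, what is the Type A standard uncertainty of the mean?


u_A = s / sqrt(n)
u_A = 4.7028 / sqrt(20)
u_A = 4.7028 / 4.472136
u_A = 1.0516

1.0516


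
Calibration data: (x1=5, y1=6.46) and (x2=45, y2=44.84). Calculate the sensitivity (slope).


slope = (y2 - y1) / (x2 - x1)
= (44.84 - 6.46) / (45 - 5)
= 38.3800 / 40
= 0.9595

0.9595


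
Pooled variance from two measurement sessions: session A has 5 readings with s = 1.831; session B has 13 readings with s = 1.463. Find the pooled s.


s_p = sqrt(((n1-1)*s1^2 + (n2-1)*s2^2) / (n1+n2-2))
numerator = (5-1)*1.831^2 + (13-1)*1.463^2 = 13.410244 + 25.684428 = 39.094672
denominator = 5 + 13 - 2 = 16
s_p^2 = 39.094672 / 16 = 2.443417
s_p = sqrt(2.443417) = 1.5631

1.5631


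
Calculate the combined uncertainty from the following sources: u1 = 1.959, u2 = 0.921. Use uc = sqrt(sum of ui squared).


uc = sqrt(1.959^2 + 0.921^2)
uc = sqrt(4.685922)
uc = 2.1647

2.1647


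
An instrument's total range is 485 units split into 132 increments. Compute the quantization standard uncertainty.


resolution = range / divisions
resolution = 485 / 132 = 3.6742424
u_res = resolution / (2*sqrt(3))
u_res = 3.6742424 / 3.4641016
u_res = 1.0607

1.0607


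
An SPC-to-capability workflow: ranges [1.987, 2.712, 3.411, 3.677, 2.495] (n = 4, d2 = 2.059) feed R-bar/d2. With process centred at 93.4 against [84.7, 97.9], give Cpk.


R_bar = (1.987 + 2.712 + 3.411 + 3.677 + 2.495) / 5 = 2.8564
sigma = R_bar / d2 = 2.8564 / 2.059 = 1.3872754
Cp = (USL - LSL)/(6*sigma) = (97.9 - 84.7)/(6*1.3872754) = 1.5858
Cpu = (97.9 - 93.4)/(3*1.3872754) = 1.0813
Cpl = (93.4 - 84.7)/(3*1.3872754) = 2.0904
Cpk = min(Cpu, Cpl) = 1.0813

1.0813


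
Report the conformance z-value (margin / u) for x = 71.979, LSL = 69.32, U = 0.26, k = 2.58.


u = U / k = 0.26 / 2.58 = 0.10077519
margin = |LSL - x| = |69.32 - 71.979| = 2.659
z = margin / u = 2.659 / 0.10077519
z = 26.3855

26.3855


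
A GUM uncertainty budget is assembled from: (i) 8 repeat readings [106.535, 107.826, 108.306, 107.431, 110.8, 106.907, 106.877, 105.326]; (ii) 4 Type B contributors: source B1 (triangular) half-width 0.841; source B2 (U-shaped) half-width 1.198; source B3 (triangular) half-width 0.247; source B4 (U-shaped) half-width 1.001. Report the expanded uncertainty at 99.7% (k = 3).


mean = (106.535 + 107.826 + 108.306 + 107.431 + 110.8 + 106.907 + 106.877 + 105.326) / 8 = 107.501
s = sqrt(sum((x - mean)^2)/(n-1)) = 1.6057016
u_A = s / sqrt(n) = 1.6057016 / sqrt(8) = 0.56770124
u_B1 = 0.841 / sqrt(6) = 0.34333681
u_B2 = 1.198 / sqrt(2) = 0.84711392
u_B3 = 0.247 / sqrt(6) = 0.10083733
u_B4 = 1.001 / sqrt(2) = 0.70781389
uc = sqrt(0.56770124^2 + 0.34333681^2 + 0.84711392^2 + 0.10083733^2 + 0.70781389^2) = 1.2918729
U = k * uc = 3 * 1.2918729
U = 3.8756

3.8756


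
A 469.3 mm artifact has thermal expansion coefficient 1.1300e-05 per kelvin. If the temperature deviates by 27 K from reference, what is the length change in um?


dL = L * alpha * dT
= 469.3 * 1.1300e-05 * 27
= 0.1431834 mm
dL_um = 0.1431834 * 1000 = 143.1834 um

143.1834


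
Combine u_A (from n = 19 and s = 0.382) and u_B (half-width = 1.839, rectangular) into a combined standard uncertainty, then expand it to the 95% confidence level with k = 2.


u_A = s / sqrt(n) = 0.382 / sqrt(19) = 0.08763681
u_B = half_width / sqrt(3) = 1.839 / sqrt(3) = 1.0617471
uc = sqrt(u_A^2 + u_B^2) = sqrt(0.08763681^2 + 1.0617471^2) = 1.0653577
U = k * uc = 2 * 1.0653577
U = 2.1307

2.1307


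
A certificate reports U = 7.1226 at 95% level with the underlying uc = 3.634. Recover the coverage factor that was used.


k = U / uc
k = 7.1226 / 3.634
k = 1.96

1.96


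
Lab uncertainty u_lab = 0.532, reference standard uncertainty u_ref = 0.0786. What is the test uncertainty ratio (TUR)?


TUR = u_lab / u_ref
= 0.532 / 0.0786
= 6.7684

6.7684


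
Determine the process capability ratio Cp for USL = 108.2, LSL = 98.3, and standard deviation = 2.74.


Cp = (USL - LSL) / (6 * sigma)
= (108.2 - 98.3) / (6 * 2.74)
= 9.9000 / 16.4400
= 0.6022

0.6022


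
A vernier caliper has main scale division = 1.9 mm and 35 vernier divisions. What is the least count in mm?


LC = MSD / n_div
= 1.9 / 35
= 0.0543

0.0543


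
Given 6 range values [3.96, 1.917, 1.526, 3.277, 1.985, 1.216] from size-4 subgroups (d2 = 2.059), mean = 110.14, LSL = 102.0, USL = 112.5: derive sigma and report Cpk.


R_bar = (3.96 + 1.917 + 1.526 + 3.277 + 1.985 + 1.216) / 6 = 2.3135
sigma = R_bar / d2 = 2.3135 / 2.059 = 1.1236037
Cp = (USL - LSL)/(6*sigma) = (112.5 - 102.0)/(6*1.1236037) = 1.5575
Cpu = (112.5 - 110.14)/(3*1.1236037) = 0.7001
Cpl = (110.14 - 102.0)/(3*1.1236037) = 2.4148
Cpk = min(Cpu, Cpl) = 0.7001

0.7001


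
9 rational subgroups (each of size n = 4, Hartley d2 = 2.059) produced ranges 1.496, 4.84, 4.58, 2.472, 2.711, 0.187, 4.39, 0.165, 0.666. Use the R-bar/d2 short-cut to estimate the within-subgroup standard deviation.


R_bar = (1.496 + 4.84 + 4.58 + 2.472 + 2.711 + 0.187 + 4.39 + 0.165 + 0.666) / 9
R_bar = 21.507 / 9 = 2.3896667
sigma_hat = R_bar / d2 = 2.3896667 / 2.059 = 1.1606

1.1606


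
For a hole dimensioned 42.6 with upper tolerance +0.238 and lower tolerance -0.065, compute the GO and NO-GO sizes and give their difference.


GO = nominal - lower_tol (smallest hole = maximum material condition)
GO = 42.6 - 0.065 = 42.535
NO-GO = nominal + upper_tol (largest hole = least material condition)
NO-GO = 42.6 + 0.238 = 42.838
spread = NO-GO - GO = 42.838 - 42.535 = 0.3030

0.3030


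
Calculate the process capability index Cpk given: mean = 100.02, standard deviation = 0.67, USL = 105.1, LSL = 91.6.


Cpu = (USL - mean) / (3*sigma) = (105.1 - 100.02) / (3*0.67) = 2.5274
Cpl = (mean - LSL) / (3*sigma) = (100.02 - 91.6) / (3*0.67) = 4.1891
Cpk = min(Cpu, Cpl) = 2.5274

2.5274


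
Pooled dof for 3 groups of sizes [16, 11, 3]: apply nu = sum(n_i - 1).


nu = sum_i (n_i - 1)
nu = ((16 - 1) + (11 - 1) + (3 - 1))
nu = 15 + 10 + 2
nu = 27

27


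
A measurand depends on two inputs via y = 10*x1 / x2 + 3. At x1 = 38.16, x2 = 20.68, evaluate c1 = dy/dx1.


y = 10*x1 / x2 + 3
dy/dx1 = 10/x2
Evaluate at x2 = 20.68: c1 = 10 / 20.68
c1 = 0.4836

0.4836


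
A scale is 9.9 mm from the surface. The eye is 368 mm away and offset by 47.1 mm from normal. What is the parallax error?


error = h * offset / d
= 9.9 * 47.1 / 368
= 1.2671

1.2671


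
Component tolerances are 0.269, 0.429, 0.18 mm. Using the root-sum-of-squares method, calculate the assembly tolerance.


RSS = sqrt(0.269^2 + 0.429^2 + 0.18^2)
= sqrt(0.288802)
= 0.5374

0.5374


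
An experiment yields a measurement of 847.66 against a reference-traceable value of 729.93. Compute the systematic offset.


Systematic error = measured - true
= 847.66 - 729.93
= 117.7300

117.7300


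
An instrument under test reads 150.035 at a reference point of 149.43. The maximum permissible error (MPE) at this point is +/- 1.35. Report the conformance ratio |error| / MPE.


e = indication - reference = 150.035 - 149.43 = 0.6050
|e| = 0.6050
ratio = |e| / MPE = 0.6050 / 1.35
ratio = 0.4481

0.4481


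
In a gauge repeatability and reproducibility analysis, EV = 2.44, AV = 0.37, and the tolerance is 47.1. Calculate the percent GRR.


GRR = sqrt(EV^2 + AV^2) = sqrt(2.44^2 + 0.37^2) = 2.4678938
%GRR = GRR / tol * 100 = 2.4678938 / 47.1 * 100
%GRR = 5.2397

5.2397


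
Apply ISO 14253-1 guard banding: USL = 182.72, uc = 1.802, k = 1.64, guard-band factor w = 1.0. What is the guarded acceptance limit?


U = k * uc = 1.64 * 1.802 = 2.95528
guard band g = w * U = 1.0 * 2.95528 = 2.95528
AL = USL - g = 182.72 - 2.95528
AL = 179.7647

179.7647


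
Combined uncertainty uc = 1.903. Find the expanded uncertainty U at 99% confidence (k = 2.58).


U = k * uc
U = 2.58 * 1.903
U = 4.9097

4.9097


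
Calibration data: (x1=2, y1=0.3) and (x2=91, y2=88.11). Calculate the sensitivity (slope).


slope = (y2 - y1) / (x2 - x1)
= (88.11 - 0.3) / (91 - 2)
= 87.8100 / 89
= 0.9866

0.9866


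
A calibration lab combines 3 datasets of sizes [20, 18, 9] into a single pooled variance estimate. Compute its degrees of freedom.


nu = sum_i (n_i - 1)
nu = ((20 - 1) + (18 - 1) + (9 - 1))
nu = 19 + 17 + 8
nu = 44

44


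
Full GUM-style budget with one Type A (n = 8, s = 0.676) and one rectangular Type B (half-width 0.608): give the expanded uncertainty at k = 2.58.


u_A = s / sqrt(n) = 0.676 / sqrt(8) = 0.23900209
u_B = half_width / sqrt(3) = 0.608 / sqrt(3) = 0.35102896
uc = sqrt(u_A^2 + u_B^2) = sqrt(0.23900209^2 + 0.35102896^2) = 0.42466849
U = k * uc = 2.58 * 0.42466849
U = 1.0956

1.0956


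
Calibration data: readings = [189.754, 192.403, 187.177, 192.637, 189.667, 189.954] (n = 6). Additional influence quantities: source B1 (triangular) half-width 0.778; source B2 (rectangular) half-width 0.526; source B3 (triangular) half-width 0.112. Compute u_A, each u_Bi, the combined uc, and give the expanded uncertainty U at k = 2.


mean = (189.754 + 192.403 + 187.177 + 192.637 + 189.667 + 189.954) / 6 = 190.2653333
s = sqrt(sum((x - mean)^2)/(n-1)) = 2.0223065
u_A = s / sqrt(n) = 2.0223065 / sqrt(6) = 0.82560317
u_B1 = 0.778 / sqrt(6) = 0.31761717
u_B2 = 0.526 / sqrt(3) = 0.30368624
u_B3 = 0.112 / sqrt(6) = 0.045723809
uc = sqrt(0.82560317^2 + 0.31761717^2 + 0.30368624^2 + 0.045723809^2) = 0.93638521
U = k * uc = 2 * 0.93638521
U = 1.8728

1.8728


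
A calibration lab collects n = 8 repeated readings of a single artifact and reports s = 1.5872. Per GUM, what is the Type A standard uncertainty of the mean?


u_A = s / sqrt(n)
u_A = 1.5872 / sqrt(8)
u_A = 1.5872 / 2.8284271
u_A = 0.5612

0.5612


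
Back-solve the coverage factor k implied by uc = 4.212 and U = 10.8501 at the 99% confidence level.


k = U / uc
k = 10.8501 / 4.212
k = 2.576

2.576


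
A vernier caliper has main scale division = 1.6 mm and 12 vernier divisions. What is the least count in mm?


LC = MSD / n_div
= 1.6 / 12
= 0.1333

0.1333


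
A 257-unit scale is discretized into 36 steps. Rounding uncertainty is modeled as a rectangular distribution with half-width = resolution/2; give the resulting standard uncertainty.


resolution = range / divisions
resolution = 257 / 36 = 7.1388889
u_res = resolution / (2*sqrt(3))
u_res = 7.1388889 / 3.4641016
u_res = 2.0608

2.0608


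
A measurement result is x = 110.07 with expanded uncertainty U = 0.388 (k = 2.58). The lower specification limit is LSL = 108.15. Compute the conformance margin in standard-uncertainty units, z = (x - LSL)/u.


u = U / k = 0.388 / 2.58 = 0.1503876
margin = |LSL - x| = |108.15 - 110.07| = 1.92
z = margin / u = 1.92 / 0.1503876
z = 12.7670

12.7670


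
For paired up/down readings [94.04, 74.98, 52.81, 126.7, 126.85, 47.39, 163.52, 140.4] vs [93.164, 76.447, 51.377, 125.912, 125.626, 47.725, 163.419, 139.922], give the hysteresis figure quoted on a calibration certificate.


|94.04 - 93.164| = 0.8760
|74.98 - 76.447| = 1.4670
|52.81 - 51.377| = 1.4330
|126.7 - 125.912| = 0.7880
|126.85 - 125.626| = 1.2240
|47.39 - 47.725| = 0.3350
|163.52 - 163.419| = 0.1010
|140.4 - 139.922| = 0.4780
hysteresis = max(diffs) = 1.4670

1.4670


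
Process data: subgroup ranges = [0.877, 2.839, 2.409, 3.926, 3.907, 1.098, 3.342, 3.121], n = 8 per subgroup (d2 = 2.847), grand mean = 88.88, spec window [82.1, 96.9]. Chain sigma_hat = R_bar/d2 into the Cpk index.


R_bar = (0.877 + 2.839 + 2.409 + 3.926 + 3.907 + 1.098 + 3.342 + 3.121) / 8 = 2.689875
sigma = R_bar / d2 = 2.689875 / 2.847 = 0.94481033
Cp = (USL - LSL)/(6*sigma) = (96.9 - 82.1)/(6*0.94481033) = 2.6108
Cpu = (96.9 - 88.88)/(3*0.94481033) = 2.8295
Cpl = (88.88 - 82.1)/(3*0.94481033) = 2.3920
Cpk = min(Cpu, Cpl) = 2.3920

2.3920


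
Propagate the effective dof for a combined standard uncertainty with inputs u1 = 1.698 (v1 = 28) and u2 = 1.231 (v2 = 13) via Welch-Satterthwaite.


uc = sqrt(u1^2 + u2^2) = sqrt(1.698^2 + 1.231^2) = 2.0972756
v_eff = uc^4 / (u1^4/v1 + u2^4/v2)
= 2.0972756^4 / (1.698^4/28 + 1.231^4/13)
= 19.347374 / 0.47352797
v_eff = 40.8579

40.8579


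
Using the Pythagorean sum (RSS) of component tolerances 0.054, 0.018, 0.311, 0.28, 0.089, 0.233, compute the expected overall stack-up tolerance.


RSS = sqrt(0.054^2 + 0.018^2 + 0.311^2 + 0.28^2 + 0.089^2 + 0.233^2)
= sqrt(0.240571)
= 0.4905

0.4905


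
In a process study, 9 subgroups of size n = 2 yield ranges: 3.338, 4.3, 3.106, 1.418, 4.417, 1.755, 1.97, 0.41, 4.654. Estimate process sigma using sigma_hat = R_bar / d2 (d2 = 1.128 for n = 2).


R_bar = (3.338 + 4.3 + 3.106 + 1.418 + 4.417 + 1.755 + 1.97 + 0.41 + 4.654) / 9
R_bar = 25.368 / 9 = 2.8186667
sigma_hat = R_bar / d2 = 2.8186667 / 1.128 = 2.4988

2.4988


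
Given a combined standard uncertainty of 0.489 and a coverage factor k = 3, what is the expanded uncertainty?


U = k * uc
U = 3 * 0.489
U = 1.4670

1.4670


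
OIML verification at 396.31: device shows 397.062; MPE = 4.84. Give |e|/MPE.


e = indication - reference = 397.062 - 396.31 = 0.7520
|e| = 0.7520
ratio = |e| / MPE = 0.7520 / 4.84
ratio = 0.1554

0.1554


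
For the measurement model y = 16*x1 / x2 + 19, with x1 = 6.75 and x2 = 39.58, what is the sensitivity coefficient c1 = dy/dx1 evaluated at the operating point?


y = 16*x1 / x2 + 19
dy/dx1 = 16/x2
Evaluate at x2 = 39.58: c1 = 16 / 39.58
c1 = 0.4042

0.4042


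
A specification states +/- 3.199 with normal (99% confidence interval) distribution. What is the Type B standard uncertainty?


u_B = half_width / 2.576
u_B = 3.199 / 2.576
u_B = 1.2418

1.2418


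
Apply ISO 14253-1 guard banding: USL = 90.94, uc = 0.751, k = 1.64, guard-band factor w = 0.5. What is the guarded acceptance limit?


U = k * uc = 1.64 * 0.751 = 1.23164
guard band g = w * U = 0.5 * 1.23164 = 0.61582
AL = USL - g = 90.94 - 0.61582
AL = 90.3242

90.3242
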